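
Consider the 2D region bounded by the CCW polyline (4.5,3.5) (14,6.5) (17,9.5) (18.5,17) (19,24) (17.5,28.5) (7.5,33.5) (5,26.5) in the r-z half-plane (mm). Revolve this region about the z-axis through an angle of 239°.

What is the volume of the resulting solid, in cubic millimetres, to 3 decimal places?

Volume = 15337.484 mm³

Profile (r,z), 8 vertices: (4.5,3.5) (14,6.5) (17,9.5) (18.5,17) (19,24) (17.5,28.5) (7.5,33.5) (5,26.5)
edge 0: (4.5,3.5)→(14,6.5)  cross = 4.5·6.5 − 14·3.5 = -19.7500; (r_i+r_j)·cross = 18.5·-19.7500 = -365.3750
edge 1: (14,6.5)→(17,9.5)  cross = 14·9.5 − 17·6.5 = 22.5000; (r_i+r_j)·cross = 31·22.5000 = 697.5000
edge 2: (17,9.5)→(18.5,17)  cross = 17·17 − 18.5·9.5 = 113.2500; (r_i+r_j)·cross = 35.5·113.2500 = 4020.3750
edge 3: (18.5,17)→(19,24)  cross = 18.5·24 − 19·17 = 121.0000; (r_i+r_j)·cross = 37.5·121.0000 = 4537.5000
edge 4: (19,24)→(17.5,28.5)  cross = 19·28.5 − 17.5·24 = 121.5000; (r_i+r_j)·cross = 36.5·121.5000 = 4434.7500
edge 5: (17.5,28.5)→(7.5,33.5)  cross = 17.5·33.5 − 7.5·28.5 = 372.5000; (r_i+r_j)·cross = 25·372.5000 = 9312.5000
edge 6: (7.5,33.5)→(5,26.5)  cross = 7.5·26.5 − 5·33.5 = 31.2500; (r_i+r_j)·cross = 12.5·31.2500 = 390.6250
edge 7: (5,26.5)→(4.5,3.5)  cross = 5·3.5 − 4.5·26.5 = -101.7500; (r_i+r_j)·cross = 9.5·-101.7500 = -966.6250
Σcross = 660.5000 → A = |Σcross|/2 = 330.2500 mm²
Σ(r_i+r_j)·cross = 22061.2500 → first moment M = |Σ|/6 = 3676.8750
R_c = M/A = 3676.8750/330.2500 = 11.1336 mm
θ = 239° = 4.171337 rad
V = θ·R_c·A = 4.171337·11.1336·330.2500 = 15337.484 mm³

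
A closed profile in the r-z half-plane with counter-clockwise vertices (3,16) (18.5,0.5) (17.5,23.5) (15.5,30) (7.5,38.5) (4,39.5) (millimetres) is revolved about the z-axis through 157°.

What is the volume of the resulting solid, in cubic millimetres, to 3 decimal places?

Profile (r,z), 6 vertices: (3,16) (18.5,0.5) (17.5,23.5) (15.5,30) (7.5,38.5) (4,39.5)
edge 0: (3,16)→(18.5,0.5)  cross = 3·0.5 − 18.5·16 = -294.5000; (r_i+r_j)·cross = 21.5·-294.5000 = -6331.7500
edge 1: (18.5,0.5)→(17.5,23.5)  cross = 18.5·23.5 − 17.5·0.5 = 426.0000; (r_i+r_j)·cross = 36·426.0000 = 15336.0000
edge 2: (17.5,23.5)→(15.5,30)  cross = 17.5·30 − 15.5·23.5 = 160.7500; (r_i+r_j)·cross = 33·160.7500 = 5304.7500
edge 3: (15.5,30)→(7.5,38.5)  cross = 15.5·38.5 − 7.5·30 = 371.7500; (r_i+r_j)·cross = 23·371.7500 = 8550.2500
edge 4: (7.5,38.5)→(4,39.5)  cross = 7.5·39.5 − 4·38.5 = 142.2500; (r_i+r_j)·cross = 11.5·142.2500 = 1635.8750
edge 5: (4,39.5)→(3,16)  cross = 4·16 − 3·39.5 = -54.5000; (r_i+r_j)·cross = 7·-54.5000 = -381.5000
Σcross = 751.7500 → A = |Σcross|/2 = 375.8750 mm²
Σ(r_i+r_j)·cross = 24113.6250 → first moment M = |Σ|/6 = 4018.9375
R_c = M/A = 4018.9375/375.8750 = 10.6922 mm
θ = 157° = 2.740167 rad
V = θ·R_c·A = 2.740167·10.6922·375.8750 = 11012.560 mm³

Volume = 11012.560 mm³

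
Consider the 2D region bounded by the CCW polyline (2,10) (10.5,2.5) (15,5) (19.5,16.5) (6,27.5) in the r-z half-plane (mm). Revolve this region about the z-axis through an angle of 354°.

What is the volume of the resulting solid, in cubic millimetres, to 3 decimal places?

Volume = 15958.333 mm³

Profile (r,z), 5 vertices: (2,10) (10.5,2.5) (15,5) (19.5,16.5) (6,27.5)
edge 0: (2,10)→(10.5,2.5)  cross = 2·2.5 − 10.5·10 = -100.0000; (r_i+r_j)·cross = 12.5·-100.0000 = -1250.0000
edge 1: (10.5,2.5)→(15,5)  cross = 10.5·5 − 15·2.5 = 15.0000; (r_i+r_j)·cross = 25.5·15.0000 = 382.5000
edge 2: (15,5)→(19.5,16.5)  cross = 15·16.5 − 19.5·5 = 150.0000; (r_i+r_j)·cross = 34.5·150.0000 = 5175.0000
edge 3: (19.5,16.5)→(6,27.5)  cross = 19.5·27.5 − 6·16.5 = 437.2500; (r_i+r_j)·cross = 25.5·437.2500 = 11149.8750
edge 4: (6,27.5)→(2,10)  cross = 6·10 − 2·27.5 = 5.0000; (r_i+r_j)·cross = 8·5.0000 = 40.0000
Σcross = 507.2500 → A = |Σcross|/2 = 253.6250 mm²
Σ(r_i+r_j)·cross = 15497.3750 → first moment M = |Σ|/6 = 2582.8958
R_c = M/A = 2582.8958/253.6250 = 10.1839 mm
θ = 354° = 6.178466 rad
V = θ·R_c·A = 6.178466·10.1839·253.6250 = 15958.333 mm³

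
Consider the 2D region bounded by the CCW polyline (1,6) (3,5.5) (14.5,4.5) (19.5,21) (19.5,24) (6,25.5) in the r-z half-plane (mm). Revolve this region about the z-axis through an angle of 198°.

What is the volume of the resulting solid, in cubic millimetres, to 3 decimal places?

Volume = 10092.523 mm³

Profile (r,z), 6 vertices: (1,6) (3,5.5) (14.5,4.5) (19.5,21) (19.5,24) (6,25.5)
edge 0: (1,6)→(3,5.5)  cross = 1·5.5 − 3·6 = -12.5000; (r_i+r_j)·cross = 4·-12.5000 = -50.0000
edge 1: (3,5.5)→(14.5,4.5)  cross = 3·4.5 − 14.5·5.5 = -66.2500; (r_i+r_j)·cross = 17.5·-66.2500 = -1159.3750
edge 2: (14.5,4.5)→(19.5,21)  cross = 14.5·21 − 19.5·4.5 = 216.7500; (r_i+r_j)·cross = 34·216.7500 = 7369.5000
edge 3: (19.5,21)→(19.5,24)  cross = 19.5·24 − 19.5·21 = 58.5000; (r_i+r_j)·cross = 39·58.5000 = 2281.5000
edge 4: (19.5,24)→(6,25.5)  cross = 19.5·25.5 − 6·24 = 353.2500; (r_i+r_j)·cross = 25.5·353.2500 = 9007.8750
edge 5: (6,25.5)→(1,6)  cross = 6·6 − 1·25.5 = 10.5000; (r_i+r_j)·cross = 7·10.5000 = 73.5000
Σcross = 560.2500 → A = |Σcross|/2 = 280.1250 mm²
Σ(r_i+r_j)·cross = 17523.0000 → first moment M = |Σ|/6 = 2920.5000
R_c = M/A = 2920.5000/280.1250 = 10.4257 mm
θ = 198° = 3.455752 rad
V = θ·R_c·A = 3.455752·10.4257·280.1250 = 10092.523 mm³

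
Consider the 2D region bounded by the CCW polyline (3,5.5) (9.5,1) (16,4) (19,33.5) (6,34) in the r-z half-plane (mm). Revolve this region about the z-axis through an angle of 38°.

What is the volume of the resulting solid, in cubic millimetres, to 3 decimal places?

Profile (r,z), 5 vertices: (3,5.5) (9.5,1) (16,4) (19,33.5) (6,34)
edge 0: (3,5.5)→(9.5,1)  cross = 3·1 − 9.5·5.5 = -49.2500; (r_i+r_j)·cross = 12.5·-49.2500 = -615.6250
edge 1: (9.5,1)→(16,4)  cross = 9.5·4 − 16·1 = 22.0000; (r_i+r_j)·cross = 25.5·22.0000 = 561.0000
edge 2: (16,4)→(19,33.5)  cross = 16·33.5 − 19·4 = 460.0000; (r_i+r_j)·cross = 35·460.0000 = 16100.0000
edge 3: (19,33.5)→(6,34)  cross = 19·34 − 6·33.5 = 445.0000; (r_i+r_j)·cross = 25·445.0000 = 11125.0000
edge 4: (6,34)→(3,5.5)  cross = 6·5.5 − 3·34 = -69.0000; (r_i+r_j)·cross = 9·-69.0000 = -621.0000
Σcross = 808.7500 → A = |Σcross|/2 = 404.3750 mm²
Σ(r_i+r_j)·cross = 26549.3750 → first moment M = |Σ|/6 = 4424.8958
R_c = M/A = 4424.8958/404.3750 = 10.9426 mm
θ = 38° = 0.663225 rad
V = θ·R_c·A = 0.663225·10.9426·404.3750 = 2934.702 mm³

Volume = 2934.702 mm³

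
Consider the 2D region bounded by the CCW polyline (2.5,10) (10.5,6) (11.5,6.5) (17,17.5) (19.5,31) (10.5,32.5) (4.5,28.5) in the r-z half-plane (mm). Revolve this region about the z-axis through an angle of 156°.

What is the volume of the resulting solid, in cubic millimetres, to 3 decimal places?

Profile (r,z), 7 vertices: (2.5,10) (10.5,6) (11.5,6.5) (17,17.5) (19.5,31) (10.5,32.5) (4.5,28.5)
edge 0: (2.5,10)→(10.5,6)  cross = 2.5·6 − 10.5·10 = -90.0000; (r_i+r_j)·cross = 13·-90.0000 = -1170.0000
edge 1: (10.5,6)→(11.5,6.5)  cross = 10.5·6.5 − 11.5·6 = -0.7500; (r_i+r_j)·cross = 22·-0.7500 = -16.5000
edge 2: (11.5,6.5)→(17,17.5)  cross = 11.5·17.5 − 17·6.5 = 90.7500; (r_i+r_j)·cross = 28.5·90.7500 = 2586.3750
edge 3: (17,17.5)→(19.5,31)  cross = 17·31 − 19.5·17.5 = 185.7500; (r_i+r_j)·cross = 36.5·185.7500 = 6779.8750
edge 4: (19.5,31)→(10.5,32.5)  cross = 19.5·32.5 − 10.5·31 = 308.2500; (r_i+r_j)·cross = 30·308.2500 = 9247.5000
edge 5: (10.5,32.5)→(4.5,28.5)  cross = 10.5·28.5 − 4.5·32.5 = 153.0000; (r_i+r_j)·cross = 15·153.0000 = 2295.0000
edge 6: (4.5,28.5)→(2.5,10)  cross = 4.5·10 − 2.5·28.5 = -26.2500; (r_i+r_j)·cross = 7·-26.2500 = -183.7500
Σcross = 620.7500 → A = |Σcross|/2 = 310.3750 mm²
Σ(r_i+r_j)·cross = 19538.5000 → first moment M = |Σ|/6 = 3256.4167
R_c = M/A = 3256.4167/310.3750 = 10.4919 mm
θ = 156° = 2.722714 rad
V = θ·R_c·A = 2.722714·10.4919·310.3750 = 8866.290 mm³

Volume = 8866.290 mm³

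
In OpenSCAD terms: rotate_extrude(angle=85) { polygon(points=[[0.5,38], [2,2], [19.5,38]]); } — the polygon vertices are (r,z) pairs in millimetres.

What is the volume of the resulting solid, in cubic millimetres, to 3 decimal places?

Profile (r,z), 3 vertices: (0.5,38) (2,2) (19.5,38)
edge 0: (0.5,38)→(2,2)  cross = 0.5·2 − 2·38 = -75.0000; (r_i+r_j)·cross = 2.5·-75.0000 = -187.5000
edge 1: (2,2)→(19.5,38)  cross = 2·38 − 19.5·2 = 37.0000; (r_i+r_j)·cross = 21.5·37.0000 = 795.5000
edge 2: (19.5,38)→(0.5,38)  cross = 19.5·38 − 0.5·38 = 722.0000; (r_i+r_j)·cross = 20·722.0000 = 14440.0000
Σcross = 684.0000 → A = |Σcross|/2 = 342.0000 mm²
Σ(r_i+r_j)·cross = 15048.0000 → first moment M = |Σ|/6 = 2508.0000
R_c = M/A = 2508.0000/342.0000 = 7.3333 mm
θ = 85° = 1.483530 rad
V = θ·R_c·A = 1.483530·7.3333·342.0000 = 3720.693 mm³

Volume = 3720.693 mm³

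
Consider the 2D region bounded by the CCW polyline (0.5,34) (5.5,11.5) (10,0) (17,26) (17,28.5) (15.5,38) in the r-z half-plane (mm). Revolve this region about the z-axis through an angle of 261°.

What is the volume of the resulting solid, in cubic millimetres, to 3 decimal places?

Profile (r,z), 6 vertices: (0.5,34) (5.5,11.5) (10,0) (17,26) (17,28.5) (15.5,38)
edge 0: (0.5,34)→(5.5,11.5)  cross = 0.5·11.5 − 5.5·34 = -181.2500; (r_i+r_j)·cross = 6·-181.2500 = -1087.5000
edge 1: (5.5,11.5)→(10,0)  cross = 5.5·0 − 10·11.5 = -115.0000; (r_i+r_j)·cross = 15.5·-115.0000 = -1782.5000
edge 2: (10,0)→(17,26)  cross = 10·26 − 17·0 = 260.0000; (r_i+r_j)·cross = 27·260.0000 = 7020.0000
edge 3: (17,26)→(17,28.5)  cross = 17·28.5 − 17·26 = 42.5000; (r_i+r_j)·cross = 34·42.5000 = 1445.0000
edge 4: (17,28.5)→(15.5,38)  cross = 17·38 − 15.5·28.5 = 204.2500; (r_i+r_j)·cross = 32.5·204.2500 = 6638.1250
edge 5: (15.5,38)→(0.5,34)  cross = 15.5·34 − 0.5·38 = 508.0000; (r_i+r_j)·cross = 16·508.0000 = 8128.0000
Σcross = 718.5000 → A = |Σcross|/2 = 359.2500 mm²
Σ(r_i+r_j)·cross = 20361.1250 → first moment M = |Σ|/6 = 3393.5208
R_c = M/A = 3393.5208/359.2500 = 9.4461 mm
θ = 261° = 4.555309 rad
V = θ·R_c·A = 4.555309·9.4461·359.2500 = 15458.537 mm³

Volume = 15458.537 mm³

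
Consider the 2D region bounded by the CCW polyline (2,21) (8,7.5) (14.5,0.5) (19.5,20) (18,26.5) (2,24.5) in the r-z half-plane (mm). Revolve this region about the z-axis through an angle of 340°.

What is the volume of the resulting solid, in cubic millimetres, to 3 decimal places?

Volume = 19040.364 mm³

Profile (r,z), 6 vertices: (2,21) (8,7.5) (14.5,0.5) (19.5,20) (18,26.5) (2,24.5)
edge 0: (2,21)→(8,7.5)  cross = 2·7.5 − 8·21 = -153.0000; (r_i+r_j)·cross = 10·-153.0000 = -1530.0000
edge 1: (8,7.5)→(14.5,0.5)  cross = 8·0.5 − 14.5·7.5 = -104.7500; (r_i+r_j)·cross = 22.5·-104.7500 = -2356.8750
edge 2: (14.5,0.5)→(19.5,20)  cross = 14.5·20 − 19.5·0.5 = 280.2500; (r_i+r_j)·cross = 34·280.2500 = 9528.5000
edge 3: (19.5,20)→(18,26.5)  cross = 19.5·26.5 − 18·20 = 156.7500; (r_i+r_j)·cross = 37.5·156.7500 = 5878.1250
edge 4: (18,26.5)→(2,24.5)  cross = 18·24.5 − 2·26.5 = 388.0000; (r_i+r_j)·cross = 20·388.0000 = 7760.0000
edge 5: (2,24.5)→(2,21)  cross = 2·21 − 2·24.5 = -7.0000; (r_i+r_j)·cross = 4·-7.0000 = -28.0000
Σcross = 560.2500 → A = |Σcross|/2 = 280.1250 mm²
Σ(r_i+r_j)·cross = 19251.7500 → first moment M = |Σ|/6 = 3208.6250
R_c = M/A = 3208.6250/280.1250 = 11.4543 mm
θ = 340° = 5.934119 rad
V = θ·R_c·A = 5.934119·11.4543·280.1250 = 19040.364 mm³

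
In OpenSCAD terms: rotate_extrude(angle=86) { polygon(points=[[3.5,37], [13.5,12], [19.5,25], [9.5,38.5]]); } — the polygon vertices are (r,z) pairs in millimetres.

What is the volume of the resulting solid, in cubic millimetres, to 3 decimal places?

Volume = 3337.186 mm³

Profile (r,z), 4 vertices: (3.5,37) (13.5,12) (19.5,25) (9.5,38.5)
edge 0: (3.5,37)→(13.5,12)  cross = 3.5·12 − 13.5·37 = -457.5000; (r_i+r_j)·cross = 17·-457.5000 = -7777.5000
edge 1: (13.5,12)→(19.5,25)  cross = 13.5·25 − 19.5·12 = 103.5000; (r_i+r_j)·cross = 33·103.5000 = 3415.5000
edge 2: (19.5,25)→(9.5,38.5)  cross = 19.5·38.5 − 9.5·25 = 513.2500; (r_i+r_j)·cross = 29·513.2500 = 14884.2500
edge 3: (9.5,38.5)→(3.5,37)  cross = 9.5·37 − 3.5·38.5 = 216.7500; (r_i+r_j)·cross = 13·216.7500 = 2817.7500
Σcross = 376.0000 → A = |Σcross|/2 = 188.0000 mm²
Σ(r_i+r_j)·cross = 13340.0000 → first moment M = |Σ|/6 = 2223.3333
R_c = M/A = 2223.3333/188.0000 = 11.8262 mm
θ = 86° = 1.500983 rad
V = θ·R_c·A = 1.500983·11.8262·188.0000 = 3337.186 mm³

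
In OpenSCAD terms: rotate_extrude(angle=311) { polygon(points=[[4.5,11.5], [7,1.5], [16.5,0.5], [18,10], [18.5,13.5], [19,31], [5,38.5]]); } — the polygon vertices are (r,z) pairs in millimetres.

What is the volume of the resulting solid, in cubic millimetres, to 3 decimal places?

Profile (r,z), 7 vertices: (4.5,11.5) (7,1.5) (16.5,0.5) (18,10) (18.5,13.5) (19,31) (5,38.5)
edge 0: (4.5,11.5)→(7,1.5)  cross = 4.5·1.5 − 7·11.5 = -73.7500; (r_i+r_j)·cross = 11.5·-73.7500 = -848.1250
edge 1: (7,1.5)→(16.5,0.5)  cross = 7·0.5 − 16.5·1.5 = -21.2500; (r_i+r_j)·cross = 23.5·-21.2500 = -499.3750
edge 2: (16.5,0.5)→(18,10)  cross = 16.5·10 − 18·0.5 = 156.0000; (r_i+r_j)·cross = 34.5·156.0000 = 5382.0000
edge 3: (18,10)→(18.5,13.5)  cross = 18·13.5 − 18.5·10 = 58.0000; (r_i+r_j)·cross = 36.5·58.0000 = 2117.0000
edge 4: (18.5,13.5)→(19,31)  cross = 18.5·31 − 19·13.5 = 317.0000; (r_i+r_j)·cross = 37.5·317.0000 = 11887.5000
edge 5: (19,31)→(5,38.5)  cross = 19·38.5 − 5·31 = 576.5000; (r_i+r_j)·cross = 24·576.5000 = 13836.0000
edge 6: (5,38.5)→(4.5,11.5)  cross = 5·11.5 − 4.5·38.5 = -115.7500; (r_i+r_j)·cross = 9.5·-115.7500 = -1099.6250
Σcross = 896.7500 → A = |Σcross|/2 = 448.3750 mm²
Σ(r_i+r_j)·cross = 30775.3750 → first moment M = |Σ|/6 = 5129.2292
R_c = M/A = 5129.2292/448.3750 = 11.4396 mm
θ = 311° = 5.427974 rad
V = θ·R_c·A = 5.427974·11.4396·448.3750 = 27841.322 mm³

Volume = 27841.322 mm³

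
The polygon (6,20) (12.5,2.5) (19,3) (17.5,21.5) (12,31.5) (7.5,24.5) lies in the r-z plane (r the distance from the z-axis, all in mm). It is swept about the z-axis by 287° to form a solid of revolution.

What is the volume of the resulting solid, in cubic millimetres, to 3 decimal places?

Volume = 15151.677 mm³

Profile (r,z), 6 vertices: (6,20) (12.5,2.5) (19,3) (17.5,21.5) (12,31.5) (7.5,24.5)
edge 0: (6,20)→(12.5,2.5)  cross = 6·2.5 − 12.5·20 = -235.0000; (r_i+r_j)·cross = 18.5·-235.0000 = -4347.5000
edge 1: (12.5,2.5)→(19,3)  cross = 12.5·3 − 19·2.5 = -10.0000; (r_i+r_j)·cross = 31.5·-10.0000 = -315.0000
edge 2: (19,3)→(17.5,21.5)  cross = 19·21.5 − 17.5·3 = 356.0000; (r_i+r_j)·cross = 36.5·356.0000 = 12994.0000
edge 3: (17.5,21.5)→(12,31.5)  cross = 17.5·31.5 − 12·21.5 = 293.2500; (r_i+r_j)·cross = 29.5·293.2500 = 8650.8750
edge 4: (12,31.5)→(7.5,24.5)  cross = 12·24.5 − 7.5·31.5 = 57.7500; (r_i+r_j)·cross = 19.5·57.7500 = 1126.1250
edge 5: (7.5,24.5)→(6,20)  cross = 7.5·20 − 6·24.5 = 3.0000; (r_i+r_j)·cross = 13.5·3.0000 = 40.5000
Σcross = 465.0000 → A = |Σcross|/2 = 232.5000 mm²
Σ(r_i+r_j)·cross = 18149.0000 → first moment M = |Σ|/6 = 3024.8333
R_c = M/A = 3024.8333/232.5000 = 13.0100 mm
θ = 287° = 5.009095 rad
V = θ·R_c·A = 5.009095·13.0100·232.5000 = 15151.677 mm³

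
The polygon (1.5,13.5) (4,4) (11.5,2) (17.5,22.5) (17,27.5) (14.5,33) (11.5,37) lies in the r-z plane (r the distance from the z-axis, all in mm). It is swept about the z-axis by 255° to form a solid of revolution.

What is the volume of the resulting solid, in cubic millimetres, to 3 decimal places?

Volume = 14488.338 mm³

Profile (r,z), 7 vertices: (1.5,13.5) (4,4) (11.5,2) (17.5,22.5) (17,27.5) (14.5,33) (11.5,37)
edge 0: (1.5,13.5)→(4,4)  cross = 1.5·4 − 4·13.5 = -48.0000; (r_i+r_j)·cross = 5.5·-48.0000 = -264.0000
edge 1: (4,4)→(11.5,2)  cross = 4·2 − 11.5·4 = -38.0000; (r_i+r_j)·cross = 15.5·-38.0000 = -589.0000
edge 2: (11.5,2)→(17.5,22.5)  cross = 11.5·22.5 − 17.5·2 = 223.7500; (r_i+r_j)·cross = 29·223.7500 = 6488.7500
edge 3: (17.5,22.5)→(17,27.5)  cross = 17.5·27.5 − 17·22.5 = 98.7500; (r_i+r_j)·cross = 34.5·98.7500 = 3406.8750
edge 4: (17,27.5)→(14.5,33)  cross = 17·33 − 14.5·27.5 = 162.2500; (r_i+r_j)·cross = 31.5·162.2500 = 5110.8750
edge 5: (14.5,33)→(11.5,37)  cross = 14.5·37 − 11.5·33 = 157.0000; (r_i+r_j)·cross = 26·157.0000 = 4082.0000
edge 6: (11.5,37)→(1.5,13.5)  cross = 11.5·13.5 − 1.5·37 = 99.7500; (r_i+r_j)·cross = 13·99.7500 = 1296.7500
Σcross = 655.5000 → A = |Σcross|/2 = 327.7500 mm²
Σ(r_i+r_j)·cross = 19532.2500 → first moment M = |Σ|/6 = 3255.3750
R_c = M/A = 3255.3750/327.7500 = 9.9325 mm
θ = 255° = 4.450590 rad
V = θ·R_c·A = 4.450590·9.9325·327.7500 = 14488.338 mm³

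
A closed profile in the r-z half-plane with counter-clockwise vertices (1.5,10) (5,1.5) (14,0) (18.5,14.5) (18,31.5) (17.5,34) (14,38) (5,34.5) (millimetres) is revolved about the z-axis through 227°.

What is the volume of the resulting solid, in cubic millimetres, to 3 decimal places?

Volume = 20666.412 mm³

Profile (r,z), 8 vertices: (1.5,10) (5,1.5) (14,0) (18.5,14.5) (18,31.5) (17.5,34) (14,38) (5,34.5)
edge 0: (1.5,10)→(5,1.5)  cross = 1.5·1.5 − 5·10 = -47.7500; (r_i+r_j)·cross = 6.5·-47.7500 = -310.3750
edge 1: (5,1.5)→(14,0)  cross = 5·0 − 14·1.5 = -21.0000; (r_i+r_j)·cross = 19·-21.0000 = -399.0000
edge 2: (14,0)→(18.5,14.5)  cross = 14·14.5 − 18.5·0 = 203.0000; (r_i+r_j)·cross = 32.5·203.0000 = 6597.5000
edge 3: (18.5,14.5)→(18,31.5)  cross = 18.5·31.5 − 18·14.5 = 321.7500; (r_i+r_j)·cross = 36.5·321.7500 = 11743.8750
edge 4: (18,31.5)→(17.5,34)  cross = 18·34 − 17.5·31.5 = 60.7500; (r_i+r_j)·cross = 35.5·60.7500 = 2156.6250
edge 5: (17.5,34)→(14,38)  cross = 17.5·38 − 14·34 = 189.0000; (r_i+r_j)·cross = 31.5·189.0000 = 5953.5000
edge 6: (14,38)→(5,34.5)  cross = 14·34.5 − 5·38 = 293.0000; (r_i+r_j)·cross = 19·293.0000 = 5567.0000
edge 7: (5,34.5)→(1.5,10)  cross = 5·10 − 1.5·34.5 = -1.7500; (r_i+r_j)·cross = 6.5·-1.7500 = -11.3750
Σcross = 997.0000 → A = |Σcross|/2 = 498.5000 mm²
Σ(r_i+r_j)·cross = 31297.7500 → first moment M = |Σ|/6 = 5216.2917
R_c = M/A = 5216.2917/498.5000 = 10.4640 mm
θ = 227° = 3.961897 rad
V = θ·R_c·A = 3.961897·10.4640·498.5000 = 20666.412 mm³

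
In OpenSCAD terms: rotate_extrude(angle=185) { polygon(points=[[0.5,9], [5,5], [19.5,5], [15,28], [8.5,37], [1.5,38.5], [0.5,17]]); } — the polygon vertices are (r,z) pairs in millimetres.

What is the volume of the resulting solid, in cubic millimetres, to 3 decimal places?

Volume = 13138.766 mm³

Profile (r,z), 7 vertices: (0.5,9) (5,5) (19.5,5) (15,28) (8.5,37) (1.5,38.5) (0.5,17)
edge 0: (0.5,9)→(5,5)  cross = 0.5·5 − 5·9 = -42.5000; (r_i+r_j)·cross = 5.5·-42.5000 = -233.7500
edge 1: (5,5)→(19.5,5)  cross = 5·5 − 19.5·5 = -72.5000; (r_i+r_j)·cross = 24.5·-72.5000 = -1776.2500
edge 2: (19.5,5)→(15,28)  cross = 19.5·28 − 15·5 = 471.0000; (r_i+r_j)·cross = 34.5·471.0000 = 16249.5000
edge 3: (15,28)→(8.5,37)  cross = 15·37 − 8.5·28 = 317.0000; (r_i+r_j)·cross = 23.5·317.0000 = 7449.5000
edge 4: (8.5,37)→(1.5,38.5)  cross = 8.5·38.5 − 1.5·37 = 271.7500; (r_i+r_j)·cross = 10·271.7500 = 2717.5000
edge 5: (1.5,38.5)→(0.5,17)  cross = 1.5·17 − 0.5·38.5 = 6.2500; (r_i+r_j)·cross = 2·6.2500 = 12.5000
edge 6: (0.5,17)→(0.5,9)  cross = 0.5·9 − 0.5·17 = -4.0000; (r_i+r_j)·cross = 1·-4.0000 = -4.0000
Σcross = 947.0000 → A = |Σcross|/2 = 473.5000 mm²
Σ(r_i+r_j)·cross = 24415.0000 → first moment M = |Σ|/6 = 4069.1667
R_c = M/A = 4069.1667/473.5000 = 8.5938 mm
θ = 185° = 3.228859 rad
V = θ·R_c·A = 3.228859·8.5938·473.5000 = 13138.766 mm³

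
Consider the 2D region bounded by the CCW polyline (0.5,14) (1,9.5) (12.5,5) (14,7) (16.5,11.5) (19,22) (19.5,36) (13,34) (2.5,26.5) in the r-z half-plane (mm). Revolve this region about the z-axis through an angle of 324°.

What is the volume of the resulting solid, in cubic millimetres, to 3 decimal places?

Profile (r,z), 9 vertices: (0.5,14) (1,9.5) (12.5,5) (14,7) (16.5,11.5) (19,22) (19.5,36) (13,34) (2.5,26.5)
edge 0: (0.5,14)→(1,9.5)  cross = 0.5·9.5 − 1·14 = -9.2500; (r_i+r_j)·cross = 1.5·-9.2500 = -13.8750
edge 1: (1,9.5)→(12.5,5)  cross = 1·5 − 12.5·9.5 = -113.7500; (r_i+r_j)·cross = 13.5·-113.7500 = -1535.6250
edge 2: (12.5,5)→(14,7)  cross = 12.5·7 − 14·5 = 17.5000; (r_i+r_j)·cross = 26.5·17.5000 = 463.7500
edge 3: (14,7)→(16.5,11.5)  cross = 14·11.5 − 16.5·7 = 45.5000; (r_i+r_j)·cross = 30.5·45.5000 = 1387.7500
edge 4: (16.5,11.5)→(19,22)  cross = 16.5·22 − 19·11.5 = 144.5000; (r_i+r_j)·cross = 35.5·144.5000 = 5129.7500
edge 5: (19,22)→(19.5,36)  cross = 19·36 − 19.5·22 = 255.0000; (r_i+r_j)·cross = 38.5·255.0000 = 9817.5000
edge 6: (19.5,36)→(13,34)  cross = 19.5·34 − 13·36 = 195.0000; (r_i+r_j)·cross = 32.5·195.0000 = 6337.5000
edge 7: (13,34)→(2.5,26.5)  cross = 13·26.5 − 2.5·34 = 259.5000; (r_i+r_j)·cross = 15.5·259.5000 = 4022.2500
edge 8: (2.5,26.5)→(0.5,14)  cross = 2.5·14 − 0.5·26.5 = 21.7500; (r_i+r_j)·cross = 3·21.7500 = 65.2500
Σcross = 815.7500 → A = |Σcross|/2 = 407.8750 mm²
Σ(r_i+r_j)·cross = 25674.2500 → first moment M = |Σ|/6 = 4279.0417
R_c = M/A = 4279.0417/407.8750 = 10.4911 mm
θ = 324° = 5.654867 rad
V = θ·R_c·A = 5.654867·10.4911·407.8750 = 24197.411 mm³

Volume = 24197.411 mm³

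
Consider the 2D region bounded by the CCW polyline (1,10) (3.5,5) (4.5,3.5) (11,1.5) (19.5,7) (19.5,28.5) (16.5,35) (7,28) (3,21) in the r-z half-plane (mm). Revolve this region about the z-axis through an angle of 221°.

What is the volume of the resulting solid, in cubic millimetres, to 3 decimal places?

Volume = 19610.213 mm³

Profile (r,z), 9 vertices: (1,10) (3.5,5) (4.5,3.5) (11,1.5) (19.5,7) (19.5,28.5) (16.5,35) (7,28) (3,21)
edge 0: (1,10)→(3.5,5)  cross = 1·5 − 3.5·10 = -30.0000; (r_i+r_j)·cross = 4.5·-30.0000 = -135.0000
edge 1: (3.5,5)→(4.5,3.5)  cross = 3.5·3.5 − 4.5·5 = -10.2500; (r_i+r_j)·cross = 8·-10.2500 = -82.0000
edge 2: (4.5,3.5)→(11,1.5)  cross = 4.5·1.5 − 11·3.5 = -31.7500; (r_i+r_j)·cross = 15.5·-31.7500 = -492.1250
edge 3: (11,1.5)→(19.5,7)  cross = 11·7 − 19.5·1.5 = 47.7500; (r_i+r_j)·cross = 30.5·47.7500 = 1456.3750
edge 4: (19.5,7)→(19.5,28.5)  cross = 19.5·28.5 − 19.5·7 = 419.2500; (r_i+r_j)·cross = 39·419.2500 = 16350.7500
edge 5: (19.5,28.5)→(16.5,35)  cross = 19.5·35 − 16.5·28.5 = 212.2500; (r_i+r_j)·cross = 36·212.2500 = 7641.0000
edge 6: (16.5,35)→(7,28)  cross = 16.5·28 − 7·35 = 217.0000; (r_i+r_j)·cross = 23.5·217.0000 = 5099.5000
edge 7: (7,28)→(3,21)  cross = 7·21 − 3·28 = 63.0000; (r_i+r_j)·cross = 10·63.0000 = 630.0000
edge 8: (3,21)→(1,10)  cross = 3·10 − 1·21 = 9.0000; (r_i+r_j)·cross = 4·9.0000 = 36.0000
Σcross = 896.2500 → A = |Σcross|/2 = 448.1250 mm²
Σ(r_i+r_j)·cross = 30504.5000 → first moment M = |Σ|/6 = 5084.0833
R_c = M/A = 5084.0833/448.1250 = 11.3452 mm
θ = 221° = 3.857178 rad
V = θ·R_c·A = 3.857178·11.3452·448.1250 = 19610.213 mm³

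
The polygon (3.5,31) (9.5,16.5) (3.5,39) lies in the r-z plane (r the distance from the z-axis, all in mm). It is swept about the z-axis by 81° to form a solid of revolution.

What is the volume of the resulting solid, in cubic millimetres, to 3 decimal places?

Volume = 186.611 mm³

Profile (r,z), 3 vertices: (3.5,31) (9.5,16.5) (3.5,39)
edge 0: (3.5,31)→(9.5,16.5)  cross = 3.5·16.5 − 9.5·31 = -236.7500; (r_i+r_j)·cross = 13·-236.7500 = -3077.7500
edge 1: (9.5,16.5)→(3.5,39)  cross = 9.5·39 − 3.5·16.5 = 312.7500; (r_i+r_j)·cross = 13·312.7500 = 4065.7500
edge 2: (3.5,39)→(3.5,31)  cross = 3.5·31 − 3.5·39 = -28.0000; (r_i+r_j)·cross = 7·-28.0000 = -196.0000
Σcross = 48.0000 → A = |Σcross|/2 = 24.0000 mm²
Σ(r_i+r_j)·cross = 792.0000 → first moment M = |Σ|/6 = 132.0000
R_c = M/A = 132.0000/24.0000 = 5.5000 mm
θ = 81° = 1.413717 rad
V = θ·R_c·A = 1.413717·5.5000·24.0000 = 186.611 mm³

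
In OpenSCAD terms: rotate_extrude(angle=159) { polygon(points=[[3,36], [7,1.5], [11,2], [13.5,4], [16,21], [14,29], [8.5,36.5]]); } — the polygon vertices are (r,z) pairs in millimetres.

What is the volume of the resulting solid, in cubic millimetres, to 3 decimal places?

Profile (r,z), 7 vertices: (3,36) (7,1.5) (11,2) (13.5,4) (16,21) (14,29) (8.5,36.5)
edge 0: (3,36)→(7,1.5)  cross = 3·1.5 − 7·36 = -247.5000; (r_i+r_j)·cross = 10·-247.5000 = -2475.0000
edge 1: (7,1.5)→(11,2)  cross = 7·2 − 11·1.5 = -2.5000; (r_i+r_j)·cross = 18·-2.5000 = -45.0000
edge 2: (11,2)→(13.5,4)  cross = 11·4 − 13.5·2 = 17.0000; (r_i+r_j)·cross = 24.5·17.0000 = 416.5000
edge 3: (13.5,4)→(16,21)  cross = 13.5·21 − 16·4 = 219.5000; (r_i+r_j)·cross = 29.5·219.5000 = 6475.2500
edge 4: (16,21)→(14,29)  cross = 16·29 − 14·21 = 170.0000; (r_i+r_j)·cross = 30·170.0000 = 5100.0000
edge 5: (14,29)→(8.5,36.5)  cross = 14·36.5 − 8.5·29 = 264.5000; (r_i+r_j)·cross = 22.5·264.5000 = 5951.2500
edge 6: (8.5,36.5)→(3,36)  cross = 8.5·36 − 3·36.5 = 196.5000; (r_i+r_j)·cross = 11.5·196.5000 = 2259.7500
Σcross = 617.5000 → A = |Σcross|/2 = 308.7500 mm²
Σ(r_i+r_j)·cross = 17682.7500 → first moment M = |Σ|/6 = 2947.1250
R_c = M/A = 2947.1250/308.7500 = 9.5453 mm
θ = 159° = 2.775074 rad
V = θ·R_c·A = 2.775074·9.5453·308.7500 = 8178.489 mm³

Volume = 8178.489 mm³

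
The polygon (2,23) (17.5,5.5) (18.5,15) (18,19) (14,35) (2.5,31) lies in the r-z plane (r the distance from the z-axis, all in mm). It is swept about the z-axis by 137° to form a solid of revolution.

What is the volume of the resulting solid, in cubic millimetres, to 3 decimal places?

Volume = 7361.602 mm³

Profile (r,z), 6 vertices: (2,23) (17.5,5.5) (18.5,15) (18,19) (14,35) (2.5,31)
edge 0: (2,23)→(17.5,5.5)  cross = 2·5.5 − 17.5·23 = -391.5000; (r_i+r_j)·cross = 19.5·-391.5000 = -7634.2500
edge 1: (17.5,5.5)→(18.5,15)  cross = 17.5·15 − 18.5·5.5 = 160.7500; (r_i+r_j)·cross = 36·160.7500 = 5787.0000
edge 2: (18.5,15)→(18,19)  cross = 18.5·19 − 18·15 = 81.5000; (r_i+r_j)·cross = 36.5·81.5000 = 2974.7500
edge 3: (18,19)→(14,35)  cross = 18·35 − 14·19 = 364.0000; (r_i+r_j)·cross = 32·364.0000 = 11648.0000
edge 4: (14,35)→(2.5,31)  cross = 14·31 − 2.5·35 = 346.5000; (r_i+r_j)·cross = 16.5·346.5000 = 5717.2500
edge 5: (2.5,31)→(2,23)  cross = 2.5·23 − 2·31 = -4.5000; (r_i+r_j)·cross = 4.5·-4.5000 = -20.2500
Σcross = 556.7500 → A = |Σcross|/2 = 278.3750 mm²
Σ(r_i+r_j)·cross = 18472.5000 → first moment M = |Σ|/6 = 3078.7500
R_c = M/A = 3078.7500/278.3750 = 11.0597 mm
θ = 137° = 2.391101 rad
V = θ·R_c·A = 2.391101·11.0597·278.3750 = 7361.602 mm³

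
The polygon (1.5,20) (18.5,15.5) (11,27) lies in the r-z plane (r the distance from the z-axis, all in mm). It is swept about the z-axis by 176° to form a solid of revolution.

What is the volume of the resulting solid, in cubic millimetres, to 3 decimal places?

Volume = 2567.112 mm³

Profile (r,z), 3 vertices: (1.5,20) (18.5,15.5) (11,27)
edge 0: (1.5,20)→(18.5,15.5)  cross = 1.5·15.5 − 18.5·20 = -346.7500; (r_i+r_j)·cross = 20·-346.7500 = -6935.0000
edge 1: (18.5,15.5)→(11,27)  cross = 18.5·27 − 11·15.5 = 329.0000; (r_i+r_j)·cross = 29.5·329.0000 = 9705.5000
edge 2: (11,27)→(1.5,20)  cross = 11·20 − 1.5·27 = 179.5000; (r_i+r_j)·cross = 12.5·179.5000 = 2243.7500
Σcross = 161.7500 → A = |Σcross|/2 = 80.8750 mm²
Σ(r_i+r_j)·cross = 5014.2500 → first moment M = |Σ|/6 = 835.7083
R_c = M/A = 835.7083/80.8750 = 10.3333 mm
θ = 176° = 3.071779 rad
V = θ·R_c·A = 3.071779·10.3333·80.8750 = 2567.112 mm³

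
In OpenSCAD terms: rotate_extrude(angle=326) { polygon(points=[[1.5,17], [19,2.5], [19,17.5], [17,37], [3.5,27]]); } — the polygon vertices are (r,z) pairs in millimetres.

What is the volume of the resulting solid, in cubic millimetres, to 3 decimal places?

Profile (r,z), 5 vertices: (1.5,17) (19,2.5) (19,17.5) (17,37) (3.5,27)
edge 0: (1.5,17)→(19,2.5)  cross = 1.5·2.5 − 19·17 = -319.2500; (r_i+r_j)·cross = 20.5·-319.2500 = -6544.6250
edge 1: (19,2.5)→(19,17.5)  cross = 19·17.5 − 19·2.5 = 285.0000; (r_i+r_j)·cross = 38·285.0000 = 10830.0000
edge 2: (19,17.5)→(17,37)  cross = 19·37 − 17·17.5 = 405.5000; (r_i+r_j)·cross = 36·405.5000 = 14598.0000
edge 3: (17,37)→(3.5,27)  cross = 17·27 − 3.5·37 = 329.5000; (r_i+r_j)·cross = 20.5·329.5000 = 6754.7500
edge 4: (3.5,27)→(1.5,17)  cross = 3.5·17 − 1.5·27 = 19.0000; (r_i+r_j)·cross = 5·19.0000 = 95.0000
Σcross = 719.7500 → A = |Σcross|/2 = 359.8750 mm²
Σ(r_i+r_j)·cross = 25733.1250 → first moment M = |Σ|/6 = 4288.8542
R_c = M/A = 4288.8542/359.8750 = 11.9176 mm
θ = 326° = 5.689773 rad
V = θ·R_c·A = 5.689773·11.9176·359.8750 = 24402.608 mm³

Volume = 24402.608 mm³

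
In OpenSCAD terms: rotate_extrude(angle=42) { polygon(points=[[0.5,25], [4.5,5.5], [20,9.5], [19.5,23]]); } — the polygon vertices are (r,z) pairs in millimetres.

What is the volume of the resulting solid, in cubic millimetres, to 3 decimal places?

Volume = 2220.648 mm³

Profile (r,z), 4 vertices: (0.5,25) (4.5,5.5) (20,9.5) (19.5,23)
edge 0: (0.5,25)→(4.5,5.5)  cross = 0.5·5.5 − 4.5·25 = -109.7500; (r_i+r_j)·cross = 5·-109.7500 = -548.7500
edge 1: (4.5,5.5)→(20,9.5)  cross = 4.5·9.5 − 20·5.5 = -67.2500; (r_i+r_j)·cross = 24.5·-67.2500 = -1647.6250
edge 2: (20,9.5)→(19.5,23)  cross = 20·23 − 19.5·9.5 = 274.7500; (r_i+r_j)·cross = 39.5·274.7500 = 10852.6250
edge 3: (19.5,23)→(0.5,25)  cross = 19.5·25 − 0.5·23 = 476.0000; (r_i+r_j)·cross = 20·476.0000 = 9520.0000
Σcross = 573.7500 → A = |Σcross|/2 = 286.8750 mm²
Σ(r_i+r_j)·cross = 18176.2500 → first moment M = |Σ|/6 = 3029.3750
R_c = M/A = 3029.3750/286.8750 = 10.5599 mm
θ = 42° = 0.733038 rad
V = θ·R_c·A = 0.733038·10.5599·286.8750 = 2220.648 mm³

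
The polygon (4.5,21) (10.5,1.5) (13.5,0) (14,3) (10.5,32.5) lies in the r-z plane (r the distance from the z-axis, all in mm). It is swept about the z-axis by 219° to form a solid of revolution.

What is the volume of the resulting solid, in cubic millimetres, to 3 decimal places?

Volume = 5676.710 mm³

Profile (r,z), 5 vertices: (4.5,21) (10.5,1.5) (13.5,0) (14,3) (10.5,32.5)
edge 0: (4.5,21)→(10.5,1.5)  cross = 4.5·1.5 − 10.5·21 = -213.7500; (r_i+r_j)·cross = 15·-213.7500 = -3206.2500
edge 1: (10.5,1.5)→(13.5,0)  cross = 10.5·0 − 13.5·1.5 = -20.2500; (r_i+r_j)·cross = 24·-20.2500 = -486.0000
edge 2: (13.5,0)→(14,3)  cross = 13.5·3 − 14·0 = 40.5000; (r_i+r_j)·cross = 27.5·40.5000 = 1113.7500
edge 3: (14,3)→(10.5,32.5)  cross = 14·32.5 − 10.5·3 = 423.5000; (r_i+r_j)·cross = 24.5·423.5000 = 10375.7500
edge 4: (10.5,32.5)→(4.5,21)  cross = 10.5·21 − 4.5·32.5 = 74.2500; (r_i+r_j)·cross = 15·74.2500 = 1113.7500
Σcross = 304.2500 → A = |Σcross|/2 = 152.1250 mm²
Σ(r_i+r_j)·cross = 8911.0000 → first moment M = |Σ|/6 = 1485.1667
R_c = M/A = 1485.1667/152.1250 = 9.7628 mm
θ = 219° = 3.822271 rad
V = θ·R_c·A = 3.822271·9.7628·152.1250 = 5676.710 mm³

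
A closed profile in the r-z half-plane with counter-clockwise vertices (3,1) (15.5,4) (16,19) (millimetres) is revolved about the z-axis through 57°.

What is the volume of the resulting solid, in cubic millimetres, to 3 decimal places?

Volume = 1063.979 mm³

Profile (r,z), 3 vertices: (3,1) (15.5,4) (16,19)
edge 0: (3,1)→(15.5,4)  cross = 3·4 − 15.5·1 = -3.5000; (r_i+r_j)·cross = 18.5·-3.5000 = -64.7500
edge 1: (15.5,4)→(16,19)  cross = 15.5·19 − 16·4 = 230.5000; (r_i+r_j)·cross = 31.5·230.5000 = 7260.7500
edge 2: (16,19)→(3,1)  cross = 16·1 − 3·19 = -41.0000; (r_i+r_j)·cross = 19·-41.0000 = -779.0000
Σcross = 186.0000 → A = |Σcross|/2 = 93.0000 mm²
Σ(r_i+r_j)·cross = 6417.0000 → first moment M = |Σ|/6 = 1069.5000
R_c = M/A = 1069.5000/93.0000 = 11.5000 mm
θ = 57° = 0.994838 rad
V = θ·R_c·A = 0.994838·11.5000·93.0000 = 1063.979 mm³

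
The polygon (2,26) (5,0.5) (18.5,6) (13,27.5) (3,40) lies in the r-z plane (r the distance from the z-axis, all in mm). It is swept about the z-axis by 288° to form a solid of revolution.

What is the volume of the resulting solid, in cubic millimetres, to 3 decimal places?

Profile (r,z), 5 vertices: (2,26) (5,0.5) (18.5,6) (13,27.5) (3,40)
edge 0: (2,26)→(5,0.5)  cross = 2·0.5 − 5·26 = -129.0000; (r_i+r_j)·cross = 7·-129.0000 = -903.0000
edge 1: (5,0.5)→(18.5,6)  cross = 5·6 − 18.5·0.5 = 20.7500; (r_i+r_j)·cross = 23.5·20.7500 = 487.6250
edge 2: (18.5,6)→(13,27.5)  cross = 18.5·27.5 − 13·6 = 430.7500; (r_i+r_j)·cross = 31.5·430.7500 = 13568.6250
edge 3: (13,27.5)→(3,40)  cross = 13·40 − 3·27.5 = 437.5000; (r_i+r_j)·cross = 16·437.5000 = 7000.0000
edge 4: (3,40)→(2,26)  cross = 3·26 − 2·40 = -2.0000; (r_i+r_j)·cross = 5·-2.0000 = -10.0000
Σcross = 758.0000 → A = |Σcross|/2 = 379.0000 mm²
Σ(r_i+r_j)·cross = 20143.2500 → first moment M = |Σ|/6 = 3357.2083
R_c = M/A = 3357.2083/379.0000 = 8.8581 mm
θ = 288° = 5.026548 rad
V = θ·R_c·A = 5.026548·8.8581·379.0000 = 16875.170 mm³

Volume = 16875.170 mm³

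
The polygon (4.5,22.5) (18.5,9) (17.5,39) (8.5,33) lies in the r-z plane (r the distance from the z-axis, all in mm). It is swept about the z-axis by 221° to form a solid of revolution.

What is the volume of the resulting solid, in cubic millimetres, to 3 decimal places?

Profile (r,z), 4 vertices: (4.5,22.5) (18.5,9) (17.5,39) (8.5,33)
edge 0: (4.5,22.5)→(18.5,9)  cross = 4.5·9 − 18.5·22.5 = -375.7500; (r_i+r_j)·cross = 23·-375.7500 = -8642.2500
edge 1: (18.5,9)→(17.5,39)  cross = 18.5·39 − 17.5·9 = 564.0000; (r_i+r_j)·cross = 36·564.0000 = 20304.0000
edge 2: (17.5,39)→(8.5,33)  cross = 17.5·33 − 8.5·39 = 246.0000; (r_i+r_j)·cross = 26·246.0000 = 6396.0000
edge 3: (8.5,33)→(4.5,22.5)  cross = 8.5·22.5 − 4.5·33 = 42.7500; (r_i+r_j)·cross = 13·42.7500 = 555.7500
Σcross = 477.0000 → A = |Σcross|/2 = 238.5000 mm²
Σ(r_i+r_j)·cross = 18613.5000 → first moment M = |Σ|/6 = 3102.2500
R_c = M/A = 3102.2500/238.5000 = 13.0073 mm
θ = 221° = 3.857178 rad
V = θ·R_c·A = 3.857178·13.0073·238.5000 = 11965.929 mm³

Volume = 11965.929 mm³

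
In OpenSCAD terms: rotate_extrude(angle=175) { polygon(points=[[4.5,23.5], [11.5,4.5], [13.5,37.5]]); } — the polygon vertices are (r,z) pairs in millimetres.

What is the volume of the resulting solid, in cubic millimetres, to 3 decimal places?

Volume = 4039.601 mm³

Profile (r,z), 3 vertices: (4.5,23.5) (11.5,4.5) (13.5,37.5)
edge 0: (4.5,23.5)→(11.5,4.5)  cross = 4.5·4.5 − 11.5·23.5 = -250.0000; (r_i+r_j)·cross = 16·-250.0000 = -4000.0000
edge 1: (11.5,4.5)→(13.5,37.5)  cross = 11.5·37.5 − 13.5·4.5 = 370.5000; (r_i+r_j)·cross = 25·370.5000 = 9262.5000
edge 2: (13.5,37.5)→(4.5,23.5)  cross = 13.5·23.5 − 4.5·37.5 = 148.5000; (r_i+r_j)·cross = 18·148.5000 = 2673.0000
Σcross = 269.0000 → A = |Σcross|/2 = 134.5000 mm²
Σ(r_i+r_j)·cross = 7935.5000 → first moment M = |Σ|/6 = 1322.5833
R_c = M/A = 1322.5833/134.5000 = 9.8333 mm
θ = 175° = 3.054326 rad
V = θ·R_c·A = 3.054326·9.8333·134.5000 = 4039.601 mm³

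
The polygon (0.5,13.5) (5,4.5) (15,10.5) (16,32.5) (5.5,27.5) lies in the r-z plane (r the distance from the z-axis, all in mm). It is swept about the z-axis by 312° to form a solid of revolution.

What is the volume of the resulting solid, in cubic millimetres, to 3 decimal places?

Profile (r,z), 5 vertices: (0.5,13.5) (5,4.5) (15,10.5) (16,32.5) (5.5,27.5)
edge 0: (0.5,13.5)→(5,4.5)  cross = 0.5·4.5 − 5·13.5 = -65.2500; (r_i+r_j)·cross = 5.5·-65.2500 = -358.8750
edge 1: (5,4.5)→(15,10.5)  cross = 5·10.5 − 15·4.5 = -15.0000; (r_i+r_j)·cross = 20·-15.0000 = -300.0000
edge 2: (15,10.5)→(16,32.5)  cross = 15·32.5 − 16·10.5 = 319.5000; (r_i+r_j)·cross = 31·319.5000 = 9904.5000
edge 3: (16,32.5)→(5.5,27.5)  cross = 16·27.5 − 5.5·32.5 = 261.2500; (r_i+r_j)·cross = 21.5·261.2500 = 5616.8750
edge 4: (5.5,27.5)→(0.5,13.5)  cross = 5.5·13.5 − 0.5·27.5 = 60.5000; (r_i+r_j)·cross = 6·60.5000 = 363.0000
Σcross = 561.0000 → A = |Σcross|/2 = 280.5000 mm²
Σ(r_i+r_j)·cross = 15225.5000 → first moment M = |Σ|/6 = 2537.5833
R_c = M/A = 2537.5833/280.5000 = 9.0466 mm
θ = 312° = 5.445427 rad
V = θ·R_c·A = 5.445427·9.0466·280.5000 = 13818.225 mm³

Volume = 13818.225 mm³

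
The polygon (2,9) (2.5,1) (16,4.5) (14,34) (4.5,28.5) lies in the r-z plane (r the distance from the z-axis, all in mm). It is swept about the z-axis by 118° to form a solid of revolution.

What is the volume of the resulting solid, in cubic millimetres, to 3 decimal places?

Volume = 6416.551 mm³

Profile (r,z), 5 vertices: (2,9) (2.5,1) (16,4.5) (14,34) (4.5,28.5)
edge 0: (2,9)→(2.5,1)  cross = 2·1 − 2.5·9 = -20.5000; (r_i+r_j)·cross = 4.5·-20.5000 = -92.2500
edge 1: (2.5,1)→(16,4.5)  cross = 2.5·4.5 − 16·1 = -4.7500; (r_i+r_j)·cross = 18.5·-4.7500 = -87.8750
edge 2: (16,4.5)→(14,34)  cross = 16·34 − 14·4.5 = 481.0000; (r_i+r_j)·cross = 30·481.0000 = 14430.0000
edge 3: (14,34)→(4.5,28.5)  cross = 14·28.5 − 4.5·34 = 246.0000; (r_i+r_j)·cross = 18.5·246.0000 = 4551.0000
edge 4: (4.5,28.5)→(2,9)  cross = 4.5·9 − 2·28.5 = -16.5000; (r_i+r_j)·cross = 6.5·-16.5000 = -107.2500
Σcross = 685.2500 → A = |Σcross|/2 = 342.6250 mm²
Σ(r_i+r_j)·cross = 18693.6250 → first moment M = |Σ|/6 = 3115.6042
R_c = M/A = 3115.6042/342.6250 = 9.0933 mm
θ = 118° = 2.059489 rad
V = θ·R_c·A = 2.059489·9.0933·342.6250 = 6416.551 mm³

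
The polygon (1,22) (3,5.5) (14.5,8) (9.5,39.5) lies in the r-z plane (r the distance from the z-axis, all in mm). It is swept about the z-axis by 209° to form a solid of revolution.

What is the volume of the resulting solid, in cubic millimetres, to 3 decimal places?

Volume = 7589.803 mm³

Profile (r,z), 4 vertices: (1,22) (3,5.5) (14.5,8) (9.5,39.5)
edge 0: (1,22)→(3,5.5)  cross = 1·5.5 − 3·22 = -60.5000; (r_i+r_j)·cross = 4·-60.5000 = -242.0000
edge 1: (3,5.5)→(14.5,8)  cross = 3·8 − 14.5·5.5 = -55.7500; (r_i+r_j)·cross = 17.5·-55.7500 = -975.6250
edge 2: (14.5,8)→(9.5,39.5)  cross = 14.5·39.5 − 9.5·8 = 496.7500; (r_i+r_j)·cross = 24·496.7500 = 11922.0000
edge 3: (9.5,39.5)→(1,22)  cross = 9.5·22 − 1·39.5 = 169.5000; (r_i+r_j)·cross = 10.5·169.5000 = 1779.7500
Σcross = 550.0000 → A = |Σcross|/2 = 275.0000 mm²
Σ(r_i+r_j)·cross = 12484.1250 → first moment M = |Σ|/6 = 2080.6875
R_c = M/A = 2080.6875/275.0000 = 7.5661 mm
θ = 209° = 3.647738 rad
V = θ·R_c·A = 3.647738·7.5661·275.0000 = 7589.803 mm³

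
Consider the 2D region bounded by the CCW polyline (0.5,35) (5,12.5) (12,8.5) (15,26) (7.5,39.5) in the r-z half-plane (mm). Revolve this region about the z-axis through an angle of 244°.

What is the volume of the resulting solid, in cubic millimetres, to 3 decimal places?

Profile (r,z), 5 vertices: (0.5,35) (5,12.5) (12,8.5) (15,26) (7.5,39.5)
edge 0: (0.5,35)→(5,12.5)  cross = 0.5·12.5 − 5·35 = -168.7500; (r_i+r_j)·cross = 5.5·-168.7500 = -928.1250
edge 1: (5,12.5)→(12,8.5)  cross = 5·8.5 − 12·12.5 = -107.5000; (r_i+r_j)·cross = 17·-107.5000 = -1827.5000
edge 2: (12,8.5)→(15,26)  cross = 12·26 − 15·8.5 = 184.5000; (r_i+r_j)·cross = 27·184.5000 = 4981.5000
edge 3: (15,26)→(7.5,39.5)  cross = 15·39.5 − 7.5·26 = 397.5000; (r_i+r_j)·cross = 22.5·397.5000 = 8943.7500
edge 4: (7.5,39.5)→(0.5,35)  cross = 7.5·35 − 0.5·39.5 = 242.7500; (r_i+r_j)·cross = 8·242.7500 = 1942.0000
Σcross = 548.5000 → A = |Σcross|/2 = 274.2500 mm²
Σ(r_i+r_j)·cross = 13111.6250 → first moment M = |Σ|/6 = 2185.2708
R_c = M/A = 2185.2708/274.2500 = 7.9682 mm
θ = 244° = 4.258603 rad
V = θ·R_c·A = 4.258603·7.9682·274.2500 = 9306.202 mm³

Volume = 9306.202 mm³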